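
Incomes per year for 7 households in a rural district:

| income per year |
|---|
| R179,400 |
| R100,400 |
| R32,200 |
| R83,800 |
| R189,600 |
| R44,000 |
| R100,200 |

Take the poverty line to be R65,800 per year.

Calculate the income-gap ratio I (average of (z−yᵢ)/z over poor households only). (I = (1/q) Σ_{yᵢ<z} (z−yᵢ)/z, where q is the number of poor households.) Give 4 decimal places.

0.4210

Poor units: R32,200, R44,000 (q = 2 of N = 7).
Relative gaps: 0.5106, 0.3313; sum = 0.841945.
I averages over the q = 2 poor units only: 0.841945 / 2 = 0.4210.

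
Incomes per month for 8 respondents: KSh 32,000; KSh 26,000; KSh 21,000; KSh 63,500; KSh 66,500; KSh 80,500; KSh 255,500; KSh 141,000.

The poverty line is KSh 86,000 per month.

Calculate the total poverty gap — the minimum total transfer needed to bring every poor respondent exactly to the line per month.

Incomes under z: KSh 21,000, KSh 26,000, KSh 32,000, KSh 63,500, KSh 66,500, KSh 80,500 (q = 6 of N = 8).
Individual gaps: 86000−21000 = 65000; 86000−26000 = 60000; 86000−32000 = 54000; 86000−63500 = 22500; 86000−66500 = 19500; 86000−80500 = 5500.
Aggregate gap = KSh 226,500.

KSh 226,500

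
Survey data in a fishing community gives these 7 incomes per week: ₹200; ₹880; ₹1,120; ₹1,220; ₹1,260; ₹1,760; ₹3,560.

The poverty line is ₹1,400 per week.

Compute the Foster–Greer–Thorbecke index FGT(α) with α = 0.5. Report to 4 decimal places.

Below z: ₹200, ₹880, ₹1,120, ₹1,220, ₹1,260 (q = 5 of N = 7).
Shortfall ratios: (1400−200)/1400 = 0.8571; (1400−880)/1400 = 0.3714; (1400−1120)/1400 = 0.2000; (1400−1220)/1400 = 0.1286; (1400−1260)/1400 = 0.1000.
Raised to α = 0.5: 0.92582; 0.60945; 0.44721; 0.35857; 0.31623.
Sum = 2.657279; FGT(0.5) = 2.657279 / 7 = 0.3796.

0.3796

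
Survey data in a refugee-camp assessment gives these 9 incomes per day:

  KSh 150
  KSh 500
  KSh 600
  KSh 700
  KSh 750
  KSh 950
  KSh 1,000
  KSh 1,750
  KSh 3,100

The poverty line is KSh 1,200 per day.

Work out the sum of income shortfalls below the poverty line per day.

KSh 3,750

Poor units: KSh 150, KSh 500, KSh 600, KSh 700, KSh 750, KSh 950, KSh 1,000 (q = 7 of N = 9).
Individual gaps: 1200−150 = 1050; 1200−500 = 700; 1200−600 = 600; 1200−700 = 500; 1200−750 = 450; 1200−950 = 250; 1200−1000 = 200.
Aggregate gap = KSh 3,750.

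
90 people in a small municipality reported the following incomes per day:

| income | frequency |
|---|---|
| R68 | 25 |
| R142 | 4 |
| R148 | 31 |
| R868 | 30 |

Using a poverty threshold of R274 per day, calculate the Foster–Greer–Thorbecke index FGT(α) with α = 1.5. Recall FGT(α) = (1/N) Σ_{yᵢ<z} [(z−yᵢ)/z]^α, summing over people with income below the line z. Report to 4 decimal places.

Poor units: 25×R68, 4×R142, 31×R148 (q = 60 of N = 90).
Normalized shortfalls: (274−68)/274 = 0.7518 (×25); (274−142)/274 = 0.4818 (×4); (274−148)/274 = 0.4599 (×31).
Raised to α = 1.5: 0.65189 (×25); 0.33438 (×4); 0.31184 (×31).
Sum = 27.301778; FGT(1.5) = 27.301778 / 90 = 0.3034.

0.3034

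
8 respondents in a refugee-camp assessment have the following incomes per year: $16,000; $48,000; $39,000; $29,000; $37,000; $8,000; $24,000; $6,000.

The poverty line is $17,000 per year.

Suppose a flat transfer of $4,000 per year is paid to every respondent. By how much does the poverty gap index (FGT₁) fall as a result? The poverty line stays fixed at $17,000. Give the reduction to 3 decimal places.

Before: below the line — $6,000, $8,000, $16,000; poverty gap index (FGT₁) = 0.15441.
After the $4,000 transfer: below the line — $10,000, $12,000; poverty gap index (FGT₁) = 0.08824.
Reduction = 0.15441 − 0.08824 = 0.066.

0.066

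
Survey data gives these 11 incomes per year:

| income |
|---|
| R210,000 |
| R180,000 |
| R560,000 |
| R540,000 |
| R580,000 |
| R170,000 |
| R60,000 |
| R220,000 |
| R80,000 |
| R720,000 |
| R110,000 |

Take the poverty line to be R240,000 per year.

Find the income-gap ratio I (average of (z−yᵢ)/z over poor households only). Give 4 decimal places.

Below the line: R60,000, R80,000, R110,000, R170,000, R180,000, R210,000, R220,000 (q = 7 of N = 11).
Relative gaps: 0.7500, 0.6667, 0.5417, 0.2917, 0.2500, 0.1250, 0.0833; sum = 2.708333.
I averages over the q = 7 poor units only: 2.708333 / 7 = 0.3869.

0.3869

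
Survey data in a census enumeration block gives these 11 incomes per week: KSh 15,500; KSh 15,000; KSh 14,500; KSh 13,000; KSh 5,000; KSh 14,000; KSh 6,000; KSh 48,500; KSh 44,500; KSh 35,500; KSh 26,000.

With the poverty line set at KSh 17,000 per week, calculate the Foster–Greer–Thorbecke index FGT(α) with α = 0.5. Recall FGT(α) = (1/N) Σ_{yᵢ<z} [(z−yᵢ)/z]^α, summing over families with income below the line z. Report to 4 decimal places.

Below the line: KSh 5,000, KSh 6,000, KSh 13,000, KSh 14,000, KSh 14,500, KSh 15,000, KSh 15,500 (q = 7 of N = 11).
Shortfall ratios: (17000−5000)/17000 = 0.7059; (17000−6000)/17000 = 0.6471; (17000−13000)/17000 = 0.2353; (17000−14000)/17000 = 0.1765; (17000−14500)/17000 = 0.1471; (17000−15000)/17000 = 0.1176; (17000−15500)/17000 = 0.0882.
Raised to α = 0.5: 0.84017; 0.80440; 0.48507; 0.42008; 0.38348; 0.34300; 0.29704.
Sum = 3.573247; FGT(0.5) = 3.573247 / 11 = 0.3248.

0.3248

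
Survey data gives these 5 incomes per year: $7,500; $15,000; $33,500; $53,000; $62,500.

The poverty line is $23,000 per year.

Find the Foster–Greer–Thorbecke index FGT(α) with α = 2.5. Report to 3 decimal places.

Incomes under z: $7,500, $15,000 (q = 2 of N = 5).
Relative gaps: (23000−7500)/23000 = 0.6739; (23000−15000)/23000 = 0.3478.
Raised to α = 2.5: 0.37283; 0.07135.
Sum = 0.444181; FGT(2.5) = 0.444181 / 5 = 0.089.

0.089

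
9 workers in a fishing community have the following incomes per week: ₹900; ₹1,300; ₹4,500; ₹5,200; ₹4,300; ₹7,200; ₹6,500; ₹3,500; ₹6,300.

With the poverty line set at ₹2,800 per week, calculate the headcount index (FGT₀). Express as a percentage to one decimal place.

22.2%

2 of the 9 workers have income below ₹2,800.
H = 2/9 = 22.2%.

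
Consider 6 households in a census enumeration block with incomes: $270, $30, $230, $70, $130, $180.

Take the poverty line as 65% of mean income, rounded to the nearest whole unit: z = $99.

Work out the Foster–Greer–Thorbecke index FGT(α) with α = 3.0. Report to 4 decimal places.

0.0606

Below the line: $30, $70 (q = 2 of N = 6).
Normalized shortfalls: (99−30)/99 = 0.6970; (99−70)/99 = 0.2929.
Raised to α = 3.0: 0.33856; 0.02514.
Sum = 0.363700; FGT(3.0) = 0.363700 / 6 = 0.0606.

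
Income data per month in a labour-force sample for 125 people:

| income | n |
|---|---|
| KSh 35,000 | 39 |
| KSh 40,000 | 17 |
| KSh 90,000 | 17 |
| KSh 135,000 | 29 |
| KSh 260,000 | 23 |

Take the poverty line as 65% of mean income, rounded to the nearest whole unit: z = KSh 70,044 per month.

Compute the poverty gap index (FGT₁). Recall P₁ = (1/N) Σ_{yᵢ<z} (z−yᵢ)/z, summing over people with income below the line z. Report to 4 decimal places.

0.2144

Below z: 39×KSh 35,000, 17×KSh 40,000 (q = 56 of N = 125).
Relative gaps: (70044−35000)/70044 = 0.5003 (×39); (70044−40000)/70044 = 0.4289 (×17).
Sum of shortfalls = 26.804066; P₁ averages over all N: 26.804066 / 125 = 0.2144.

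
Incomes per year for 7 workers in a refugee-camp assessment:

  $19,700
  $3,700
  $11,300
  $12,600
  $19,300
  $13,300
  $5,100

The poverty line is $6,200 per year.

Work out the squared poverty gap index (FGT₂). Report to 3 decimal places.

Poor units: $3,700, $5,100 (q = 2 of N = 7).
Gap ratios (z−y)/z: (6200−3700)/6200 = 0.4032; (6200−5100)/6200 = 0.1774.
Squared: 0.1626; 0.0315.
Sum = 0.194069; P₂ = 0.194069 / 7 = 0.028.

0.028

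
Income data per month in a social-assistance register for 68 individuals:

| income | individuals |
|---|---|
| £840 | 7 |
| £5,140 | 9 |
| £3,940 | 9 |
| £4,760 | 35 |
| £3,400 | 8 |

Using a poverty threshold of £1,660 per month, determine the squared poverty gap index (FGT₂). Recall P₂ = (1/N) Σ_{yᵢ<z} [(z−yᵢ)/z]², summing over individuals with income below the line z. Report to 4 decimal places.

Below z: 7×£840 (q = 7 of N = 68).
Relative gaps: (1660−840)/1660 = 0.4940 (×7).
Squared: 0.2440 (×7).
Sum = 1.708085; P₂ = 1.708085 / 68 = 0.0251.

0.0251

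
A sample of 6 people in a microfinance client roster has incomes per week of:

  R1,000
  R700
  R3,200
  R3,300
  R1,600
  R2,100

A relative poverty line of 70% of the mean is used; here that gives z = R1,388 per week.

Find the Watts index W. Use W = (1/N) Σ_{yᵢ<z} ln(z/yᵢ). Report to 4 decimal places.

Poor units: R700, R1,000 (q = 2 of N = 6).
ln(z/y) terms: ln(1388/700) = 0.6845; ln(1388/1000) = 0.3279.
W = 1.012403 / 6 = 0.1687.

0.1687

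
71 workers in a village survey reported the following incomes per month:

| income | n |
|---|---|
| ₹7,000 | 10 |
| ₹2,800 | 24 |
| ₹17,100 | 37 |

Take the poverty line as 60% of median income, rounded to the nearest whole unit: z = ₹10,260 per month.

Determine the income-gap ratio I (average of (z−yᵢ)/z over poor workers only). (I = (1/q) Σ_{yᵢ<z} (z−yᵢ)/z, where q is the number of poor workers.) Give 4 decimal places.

0.6067

Below z: 24×₹2,800, 10×₹7,000 (q = 34 of N = 71).
Relative gaps: 0.7271 (×24), 0.3177 (×10); sum = 20.627680.
The income-gap ratio divides by q (the poor only): 20.627680 / 34 = 0.6067.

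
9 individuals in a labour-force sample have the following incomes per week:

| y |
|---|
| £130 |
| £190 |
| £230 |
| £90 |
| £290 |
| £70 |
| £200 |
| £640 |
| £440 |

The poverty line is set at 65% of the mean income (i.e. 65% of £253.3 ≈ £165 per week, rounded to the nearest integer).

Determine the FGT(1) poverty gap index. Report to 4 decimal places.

0.1380

Poor units: £70, £90, £130 (q = 3 of N = 9).
Gap ratios (z−y)/z: (165−70)/165 = 0.5758; (165−90)/165 = 0.4545; (165−130)/165 = 0.2121.
Sum of shortfalls = 1.242424; P₁ averages over all N: 1.242424 / 9 = 0.1380.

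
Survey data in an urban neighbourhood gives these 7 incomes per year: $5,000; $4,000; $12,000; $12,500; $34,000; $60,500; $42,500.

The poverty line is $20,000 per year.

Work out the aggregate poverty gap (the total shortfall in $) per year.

Below the line: $4,000, $5,000, $12,000, $12,500 (q = 4 of N = 7).
Individual gaps: 20000−4000 = 16000; 20000−5000 = 15000; 20000−12000 = 8000; 20000−12500 = 7500.
Aggregate gap = $46,500.

$46,500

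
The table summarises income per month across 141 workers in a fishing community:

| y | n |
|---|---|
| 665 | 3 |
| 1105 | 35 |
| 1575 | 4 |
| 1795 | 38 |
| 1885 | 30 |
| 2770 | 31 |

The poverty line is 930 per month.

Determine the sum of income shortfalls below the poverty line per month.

Poor units: 3×665 (q = 3 of N = 141).
Individual gaps: 3×(930−665) = 795.
Aggregate gap = 795.

795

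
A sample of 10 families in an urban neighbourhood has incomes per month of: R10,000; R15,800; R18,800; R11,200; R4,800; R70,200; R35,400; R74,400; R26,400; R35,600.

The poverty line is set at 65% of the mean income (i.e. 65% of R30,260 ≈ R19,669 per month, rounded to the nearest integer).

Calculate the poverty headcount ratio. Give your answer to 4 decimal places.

5 of the 10 families have income below R19,669.
H = 5/10 = 0.5000.

0.5000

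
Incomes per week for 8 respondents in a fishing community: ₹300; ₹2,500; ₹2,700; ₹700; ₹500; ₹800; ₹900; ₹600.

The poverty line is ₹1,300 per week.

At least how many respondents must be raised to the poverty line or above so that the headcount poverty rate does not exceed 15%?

5

6 of the 8 respondents are poor, so H = 6/8 = 0.750.
A headcount ratio of at most 15% allows at most ⌊0.15 × 8⌋ = 1 poor respondents.
So at least 6 − 1 = 5 must be lifted.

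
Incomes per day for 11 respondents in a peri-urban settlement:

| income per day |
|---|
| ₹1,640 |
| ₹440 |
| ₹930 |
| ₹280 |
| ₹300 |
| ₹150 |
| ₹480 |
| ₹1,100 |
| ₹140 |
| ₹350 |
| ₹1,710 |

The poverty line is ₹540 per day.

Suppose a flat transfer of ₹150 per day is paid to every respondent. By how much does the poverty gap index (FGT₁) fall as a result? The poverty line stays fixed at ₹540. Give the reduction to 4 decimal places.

Before: below the line — ₹140, ₹150, ₹280, ₹300, ₹350, ₹440, ₹480; poverty gap index (FGT₁) = 0.276094.
After the ₹150 transfer: below the line — ₹290, ₹300, ₹430, ₹450, ₹500; poverty gap index (FGT₁) = 0.122896.
Reduction = 0.276094 − 0.122896 = 0.1532.

0.1532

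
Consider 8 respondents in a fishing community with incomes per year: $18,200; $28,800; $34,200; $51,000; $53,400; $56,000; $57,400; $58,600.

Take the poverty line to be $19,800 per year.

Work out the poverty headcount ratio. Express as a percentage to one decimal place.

1 of the 8 respondents have income below $19,800.
H = 1/8 = 12.5%.

12.5%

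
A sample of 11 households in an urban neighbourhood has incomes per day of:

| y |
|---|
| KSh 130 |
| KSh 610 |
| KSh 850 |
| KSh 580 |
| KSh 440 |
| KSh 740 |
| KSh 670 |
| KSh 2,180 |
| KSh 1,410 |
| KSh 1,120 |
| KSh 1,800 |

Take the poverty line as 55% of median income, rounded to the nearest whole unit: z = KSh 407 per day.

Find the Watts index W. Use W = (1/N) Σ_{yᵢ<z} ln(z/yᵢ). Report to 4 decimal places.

Below z: KSh 130 (q = 1 of N = 11).
Log gaps: ln(407/130) = 1.1413.
W = 1.141279 / 11 = 0.1038.

0.1038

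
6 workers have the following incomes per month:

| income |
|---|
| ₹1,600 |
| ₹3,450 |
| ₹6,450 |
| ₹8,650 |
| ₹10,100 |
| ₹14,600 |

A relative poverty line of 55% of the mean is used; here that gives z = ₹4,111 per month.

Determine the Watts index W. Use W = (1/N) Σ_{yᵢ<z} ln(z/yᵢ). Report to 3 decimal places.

Poor units: ₹1,600, ₹3,450 (q = 2 of N = 6).
Log shortfalls: ln(4111/1600) = 0.9437; ln(4111/3450) = 0.1753.
W = 1.118955 / 6 = 0.186.

0.186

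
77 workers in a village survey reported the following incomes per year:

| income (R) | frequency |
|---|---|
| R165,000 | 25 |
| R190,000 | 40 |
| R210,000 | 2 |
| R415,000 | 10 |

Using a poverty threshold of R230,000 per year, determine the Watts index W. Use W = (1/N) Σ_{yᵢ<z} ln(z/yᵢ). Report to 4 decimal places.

0.2094

Incomes under z: 25×R165,000, 40×R190,000, 2×R210,000 (q = 67 of N = 77).
Log gaps: ln(230000/165000) = 0.3321 (×25); ln(230000/190000) = 0.1911 (×40); ln(230000/210000) = 0.0910 (×2).
W = 16.127499 / 77 = 0.2094.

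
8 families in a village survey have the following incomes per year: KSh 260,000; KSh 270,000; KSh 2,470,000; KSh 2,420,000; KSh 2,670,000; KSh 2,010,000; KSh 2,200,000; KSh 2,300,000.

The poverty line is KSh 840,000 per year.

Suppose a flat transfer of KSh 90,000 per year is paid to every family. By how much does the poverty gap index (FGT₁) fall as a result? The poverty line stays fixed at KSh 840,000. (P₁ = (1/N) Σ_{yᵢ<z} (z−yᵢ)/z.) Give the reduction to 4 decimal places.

Before: below the line — KSh 260,000, KSh 270,000; poverty gap index (FGT₁) = 0.171131.
After the KSh 90,000 transfer: below the line — KSh 350,000, KSh 360,000; poverty gap index (FGT₁) = 0.144345.
Reduction = 0.171131 − 0.144345 = 0.0268.

0.0268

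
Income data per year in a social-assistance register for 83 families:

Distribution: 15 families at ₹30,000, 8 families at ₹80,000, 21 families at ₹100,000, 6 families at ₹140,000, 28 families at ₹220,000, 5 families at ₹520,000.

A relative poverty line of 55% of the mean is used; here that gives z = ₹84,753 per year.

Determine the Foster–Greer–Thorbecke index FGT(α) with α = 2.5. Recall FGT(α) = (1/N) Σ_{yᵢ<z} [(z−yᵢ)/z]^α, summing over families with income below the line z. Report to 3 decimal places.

0.061

Below the line: 15×₹30,000, 8×₹80,000 (q = 23 of N = 83).
Shortfall ratios: (84753−30000)/84753 = 0.6460 (×15); (84753−80000)/84753 = 0.0561 (×8).
Raised to α = 2.5: 0.33545 (×15); 0.00074 (×8).
Sum = 5.037758; FGT(2.5) = 5.037758 / 83 = 0.061.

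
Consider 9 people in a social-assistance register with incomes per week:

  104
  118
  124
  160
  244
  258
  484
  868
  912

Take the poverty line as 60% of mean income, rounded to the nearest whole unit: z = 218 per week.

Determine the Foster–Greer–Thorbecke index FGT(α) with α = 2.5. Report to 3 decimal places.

Incomes under z: 104, 118, 124, 160 (q = 4 of N = 9).
Relative gaps: (218−104)/218 = 0.5229; (218−118)/218 = 0.4587; (218−124)/218 = 0.4312; (218−160)/218 = 0.2661.
Raised to α = 2.5: 0.19775; 0.14251; 0.12209; 0.03651.
Sum = 0.498867; FGT(2.5) = 0.498867 / 9 = 0.055.

0.055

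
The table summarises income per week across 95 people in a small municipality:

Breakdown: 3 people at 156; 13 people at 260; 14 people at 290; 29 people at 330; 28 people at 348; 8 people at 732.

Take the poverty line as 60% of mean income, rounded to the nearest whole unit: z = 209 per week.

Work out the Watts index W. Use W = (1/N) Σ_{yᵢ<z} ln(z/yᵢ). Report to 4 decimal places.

0.0092

Below z: 3×156 (q = 3 of N = 95).
ln(z/y) terms: ln(209/156) = 0.2925 (×3).
W = 0.877435 / 95 = 0.0092.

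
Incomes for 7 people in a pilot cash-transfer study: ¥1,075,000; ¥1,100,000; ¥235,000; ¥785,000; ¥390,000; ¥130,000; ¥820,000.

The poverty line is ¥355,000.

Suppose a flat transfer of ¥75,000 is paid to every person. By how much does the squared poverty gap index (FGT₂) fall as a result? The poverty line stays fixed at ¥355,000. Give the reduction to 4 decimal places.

0.0459

Before: below the line — ¥130,000, ¥235,000; squared poverty gap index (FGT₂) = 0.073710.
After the ¥75,000 transfer: below the line — ¥205,000, ¥310,000; squared poverty gap index (FGT₂) = 0.027801.
Reduction = 0.073710 − 0.027801 = 0.0459.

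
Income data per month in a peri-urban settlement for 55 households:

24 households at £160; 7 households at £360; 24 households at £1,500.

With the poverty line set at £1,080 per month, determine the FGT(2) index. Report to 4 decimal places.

Below the line: 24×£160, 7×£360 (q = 31 of N = 55).
Relative gaps: (1080−160)/1080 = 0.8519 (×24); (1080−360)/1080 = 0.6667 (×7).
Squared: 0.7257 (×24); 0.4444 (×7).
Sum = 20.526749; P₂ = 20.526749 / 55 = 0.3732.

0.3732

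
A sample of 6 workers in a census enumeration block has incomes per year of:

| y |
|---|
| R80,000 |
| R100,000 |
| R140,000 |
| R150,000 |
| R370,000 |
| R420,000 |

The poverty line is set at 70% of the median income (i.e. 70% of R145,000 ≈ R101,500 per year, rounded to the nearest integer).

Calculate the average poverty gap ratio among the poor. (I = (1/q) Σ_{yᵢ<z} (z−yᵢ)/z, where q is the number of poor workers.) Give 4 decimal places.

0.1133

Poor units: R80,000, R100,000 (q = 2 of N = 6).
Shortfall ratios (z−y)/z: 0.2118, 0.0148; sum = 0.226601.
The income-gap ratio divides by q (the poor only): 0.226601 / 2 = 0.1133.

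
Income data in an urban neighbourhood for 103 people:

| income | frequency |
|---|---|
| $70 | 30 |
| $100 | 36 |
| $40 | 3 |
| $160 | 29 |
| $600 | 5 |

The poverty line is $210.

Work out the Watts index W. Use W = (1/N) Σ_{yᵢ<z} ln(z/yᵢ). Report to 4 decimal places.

Below the line: 3×$40, 30×$70, 36×$100, 29×$160 (q = 98 of N = 103).
ln(z/y) terms: ln(210/40) = 1.6582 (×3); ln(210/70) = 1.0986 (×30); ln(210/100) = 0.7419 (×36); ln(210/160) = 0.2719 (×29).
W = 72.528875 / 103 = 0.7042.

0.7042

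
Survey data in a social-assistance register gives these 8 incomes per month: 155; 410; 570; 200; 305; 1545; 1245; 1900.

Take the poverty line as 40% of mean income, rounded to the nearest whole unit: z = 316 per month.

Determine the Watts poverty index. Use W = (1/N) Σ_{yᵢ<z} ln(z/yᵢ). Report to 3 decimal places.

Poor units: 155, 200, 305 (q = 3 of N = 8).
Log gaps: ln(316/155) = 0.7123; ln(316/200) = 0.4574; ln(316/305) = 0.0354.
W = 1.205172 / 8 = 0.151.

0.151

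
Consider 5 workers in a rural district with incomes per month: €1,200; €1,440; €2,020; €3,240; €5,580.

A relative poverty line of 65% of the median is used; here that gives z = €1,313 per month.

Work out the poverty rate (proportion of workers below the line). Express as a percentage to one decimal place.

1 of the 5 workers have income below €1,313.
H = 1/5 = 20.0%.

20.0%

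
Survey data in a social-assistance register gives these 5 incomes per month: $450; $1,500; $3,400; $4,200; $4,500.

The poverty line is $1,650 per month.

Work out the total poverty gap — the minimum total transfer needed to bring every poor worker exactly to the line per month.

$1,350

Poor units: $450, $1,500 (q = 2 of N = 5).
Individual gaps: 1650−450 = 1200; 1650−1500 = 150.
Aggregate gap = $1,350.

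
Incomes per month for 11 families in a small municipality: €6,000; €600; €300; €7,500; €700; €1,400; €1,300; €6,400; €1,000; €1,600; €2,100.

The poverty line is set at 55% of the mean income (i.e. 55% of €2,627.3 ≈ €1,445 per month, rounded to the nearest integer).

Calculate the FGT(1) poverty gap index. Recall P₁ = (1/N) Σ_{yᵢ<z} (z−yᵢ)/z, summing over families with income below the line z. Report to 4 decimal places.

0.2120

Below the line: €300, €600, €700, €1,000, €1,300, €1,400 (q = 6 of N = 11).
Relative gaps: (1445−300)/1445 = 0.7924; (1445−600)/1445 = 0.5848; (1445−700)/1445 = 0.5156; (1445−1000)/1445 = 0.3080; (1445−1300)/1445 = 0.1003; (1445−1400)/1445 = 0.0311.
Sum of shortfalls = 2.332180; P₁ averages over all N: 2.332180 / 11 = 0.2120.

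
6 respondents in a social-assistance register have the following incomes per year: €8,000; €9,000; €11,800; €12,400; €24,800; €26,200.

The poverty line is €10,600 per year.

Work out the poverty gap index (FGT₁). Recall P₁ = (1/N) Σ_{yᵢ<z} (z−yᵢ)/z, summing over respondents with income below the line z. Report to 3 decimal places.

0.066

Below z: €8,000, €9,000 (q = 2 of N = 6).
Relative gaps: (10600−8000)/10600 = 0.2453; (10600−9000)/10600 = 0.1509.
Σ = 0.396226. Dividing by the full population N = 6 gives P₁ = 0.066.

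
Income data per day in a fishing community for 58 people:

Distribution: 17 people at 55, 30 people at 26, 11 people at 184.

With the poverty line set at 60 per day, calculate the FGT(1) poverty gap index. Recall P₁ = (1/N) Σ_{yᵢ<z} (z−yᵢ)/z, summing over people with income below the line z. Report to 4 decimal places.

Below the line: 30×26, 17×55 (q = 47 of N = 58).
Shortfall ratios: (60−26)/60 = 0.5667 (×30); (60−55)/60 = 0.0833 (×17).
Σ = 18.416667. Dividing by the full population N = 58 gives P₁ = 0.3175.

0.3175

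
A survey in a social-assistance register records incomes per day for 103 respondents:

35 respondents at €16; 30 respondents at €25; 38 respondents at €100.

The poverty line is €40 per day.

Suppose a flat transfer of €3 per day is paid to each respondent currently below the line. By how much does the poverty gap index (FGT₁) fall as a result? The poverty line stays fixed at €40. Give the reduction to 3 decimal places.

Before: below the line — 35×€16, 30×€25; poverty gap index (FGT₁) = 0.31311.
After the €3 transfer: below the line — 35×€19, 30×€28; poverty gap index (FGT₁) = 0.26578.
Reduction = 0.31311 − 0.26578 = 0.047.

0.047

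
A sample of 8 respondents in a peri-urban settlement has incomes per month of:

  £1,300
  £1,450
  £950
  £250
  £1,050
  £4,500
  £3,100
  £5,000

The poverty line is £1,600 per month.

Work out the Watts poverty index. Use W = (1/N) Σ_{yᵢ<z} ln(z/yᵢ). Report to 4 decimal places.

0.3881

Below z: £250, £950, £1,050, £1,300, £1,450 (q = 5 of N = 8).
Log gaps: ln(1600/250) = 1.8563; ln(1600/950) = 0.5213; ln(1600/1050) = 0.4212; ln(1600/1300) = 0.2076; ln(1600/1450) = 0.0984.
W = 3.104888 / 8 = 0.3881.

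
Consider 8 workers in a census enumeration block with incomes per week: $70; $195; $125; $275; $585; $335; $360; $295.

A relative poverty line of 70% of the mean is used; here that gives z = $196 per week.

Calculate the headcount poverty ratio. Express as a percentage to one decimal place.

3 of the 8 workers have income below $196.
H = 3/8 = 37.5%.

37.5%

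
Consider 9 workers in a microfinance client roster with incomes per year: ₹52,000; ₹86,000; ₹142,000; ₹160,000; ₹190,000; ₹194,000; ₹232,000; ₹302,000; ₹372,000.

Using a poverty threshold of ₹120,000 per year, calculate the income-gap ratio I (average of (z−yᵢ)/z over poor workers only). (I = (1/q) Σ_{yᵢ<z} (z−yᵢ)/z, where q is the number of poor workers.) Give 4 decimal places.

0.4250

Incomes under z: ₹52,000, ₹86,000 (q = 2 of N = 9).
Relative gaps: 0.5667, 0.2833; sum = 0.850000.
I averages over the q = 2 poor units only: 0.850000 / 2 = 0.4250.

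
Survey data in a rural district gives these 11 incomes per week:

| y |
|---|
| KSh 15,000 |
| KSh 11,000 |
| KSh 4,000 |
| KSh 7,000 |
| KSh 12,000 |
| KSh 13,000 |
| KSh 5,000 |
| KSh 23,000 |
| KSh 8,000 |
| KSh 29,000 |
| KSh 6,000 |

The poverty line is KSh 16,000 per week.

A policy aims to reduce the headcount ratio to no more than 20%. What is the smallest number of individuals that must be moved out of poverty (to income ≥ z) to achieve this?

Currently q = 9 of N = 11 are below the line (H = 0.818).
A headcount ratio of at most 20% allows at most ⌊0.20 × 11⌋ = 2 poor individuals.
So at least 9 − 2 = 7 must be lifted.

7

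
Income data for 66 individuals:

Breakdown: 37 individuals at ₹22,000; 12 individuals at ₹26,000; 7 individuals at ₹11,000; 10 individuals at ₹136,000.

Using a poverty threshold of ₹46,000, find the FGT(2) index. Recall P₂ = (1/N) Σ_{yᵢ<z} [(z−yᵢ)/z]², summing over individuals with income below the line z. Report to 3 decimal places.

Below z: 7×₹11,000, 37×₹22,000, 12×₹26,000 (q = 56 of N = 66).
Relative gaps: (46000−11000)/46000 = 0.7609 (×7); (46000−22000)/46000 = 0.5217 (×37); (46000−26000)/46000 = 0.4348 (×12).
Squared: 0.5789 (×7); 0.2722 (×37); 0.1890 (×12).
Sum = 16.392722; P₂ = 16.392722 / 66 = 0.248.

0.248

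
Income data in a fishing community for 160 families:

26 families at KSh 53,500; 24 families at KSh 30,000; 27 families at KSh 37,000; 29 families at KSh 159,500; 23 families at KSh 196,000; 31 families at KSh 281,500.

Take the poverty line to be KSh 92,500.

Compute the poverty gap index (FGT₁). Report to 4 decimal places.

0.2711

Below z: 24×KSh 30,000, 27×KSh 37,000, 26×KSh 53,500 (q = 77 of N = 160).
Gap ratios (z−y)/z: (92500−30000)/92500 = 0.6757 (×24); (92500−37000)/92500 = 0.6000 (×27); (92500−53500)/92500 = 0.4216 (×26).
Sum of shortfalls = 43.378378; P₁ averages over all N: 43.378378 / 160 = 0.2711.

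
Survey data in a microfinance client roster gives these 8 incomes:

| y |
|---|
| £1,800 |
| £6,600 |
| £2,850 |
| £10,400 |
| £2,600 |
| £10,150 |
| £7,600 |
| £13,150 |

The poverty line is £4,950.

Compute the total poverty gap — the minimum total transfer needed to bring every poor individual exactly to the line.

£7,600

Incomes under z: £1,800, £2,600, £2,850 (q = 3 of N = 8).
Individual gaps: 4950−1800 = 3150; 4950−2600 = 2350; 4950−2850 = 2100.
Aggregate gap = £7,600.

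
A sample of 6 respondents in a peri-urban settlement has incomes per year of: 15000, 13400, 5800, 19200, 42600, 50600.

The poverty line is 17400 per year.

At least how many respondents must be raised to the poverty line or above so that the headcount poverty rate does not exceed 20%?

2

3 of the 6 respondents are poor, so H = 3/6 = 0.500.
A headcount ratio of at most 20% allows at most ⌊0.20 × 6⌋ = 1 poor respondents.
So at least 3 − 1 = 2 must be lifted.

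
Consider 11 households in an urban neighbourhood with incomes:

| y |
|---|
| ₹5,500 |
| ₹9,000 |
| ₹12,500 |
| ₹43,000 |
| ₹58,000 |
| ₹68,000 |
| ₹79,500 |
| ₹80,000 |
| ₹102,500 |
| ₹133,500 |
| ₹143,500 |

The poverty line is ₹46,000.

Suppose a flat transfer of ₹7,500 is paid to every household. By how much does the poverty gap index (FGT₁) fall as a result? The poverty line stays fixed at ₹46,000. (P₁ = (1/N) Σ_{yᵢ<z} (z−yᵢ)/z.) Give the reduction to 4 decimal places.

Before: below the line — ₹5,500, ₹9,000, ₹12,500, ₹43,000; poverty gap index (FGT₁) = 0.225296.
After the ₹7,500 transfer: below the line — ₹13,000, ₹16,500, ₹20,000; poverty gap index (FGT₁) = 0.174901.
Reduction = 0.225296 − 0.174901 = 0.0504.

0.0504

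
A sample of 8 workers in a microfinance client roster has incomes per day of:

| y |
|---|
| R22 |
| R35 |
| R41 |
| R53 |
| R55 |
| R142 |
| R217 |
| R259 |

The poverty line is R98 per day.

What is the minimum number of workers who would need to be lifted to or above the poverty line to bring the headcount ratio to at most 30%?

Currently q = 5 of N = 8 are below the line (H = 0.625).
A headcount ratio of at most 30% allows at most ⌊0.30 × 8⌋ = 2 poor workers.
So at least 5 − 2 = 3 must be lifted.

3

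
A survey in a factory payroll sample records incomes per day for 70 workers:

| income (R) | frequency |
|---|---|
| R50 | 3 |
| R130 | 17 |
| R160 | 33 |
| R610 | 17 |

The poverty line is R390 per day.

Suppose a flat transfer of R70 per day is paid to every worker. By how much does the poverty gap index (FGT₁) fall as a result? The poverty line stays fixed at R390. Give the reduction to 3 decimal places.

Before: below the line — 3×R50, 17×R130, 33×R160; poverty gap index (FGT₁) = 0.47729.
After the R70 transfer: below the line — 3×R120, 17×R200, 33×R230; poverty gap index (FGT₁) = 0.34139.
Reduction = 0.47729 − 0.34139 = 0.136.

0.136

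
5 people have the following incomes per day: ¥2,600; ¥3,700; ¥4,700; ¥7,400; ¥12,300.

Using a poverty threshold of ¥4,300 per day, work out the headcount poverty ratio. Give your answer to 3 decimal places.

2 of the 5 people have income below ¥4,300.
H = 2/5 = 0.400.

0.400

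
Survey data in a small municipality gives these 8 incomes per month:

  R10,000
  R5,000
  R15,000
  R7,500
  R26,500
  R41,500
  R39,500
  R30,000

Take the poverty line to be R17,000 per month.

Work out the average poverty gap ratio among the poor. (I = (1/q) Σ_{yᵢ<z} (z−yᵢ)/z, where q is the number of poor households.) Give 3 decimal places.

0.449

Below the line: R5,000, R7,500, R10,000, R15,000 (q = 4 of N = 8).
Shortfall ratios (z−y)/z: 0.7059, 0.5588, 0.4118, 0.1176; sum = 1.794118.
I averages over the q = 4 poor units only: 1.794118 / 4 = 0.449.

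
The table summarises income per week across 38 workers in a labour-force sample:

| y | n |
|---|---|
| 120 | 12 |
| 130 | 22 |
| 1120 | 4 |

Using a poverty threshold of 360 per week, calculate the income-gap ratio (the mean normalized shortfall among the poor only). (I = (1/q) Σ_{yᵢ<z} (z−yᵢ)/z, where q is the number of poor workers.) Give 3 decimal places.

Below z: 12×120, 22×130 (q = 34 of N = 38).
Relative gaps: 0.6667 (×12), 0.6389 (×22); sum = 22.055556.
I averages over the q = 34 poor units only: 22.055556 / 34 = 0.649.

0.649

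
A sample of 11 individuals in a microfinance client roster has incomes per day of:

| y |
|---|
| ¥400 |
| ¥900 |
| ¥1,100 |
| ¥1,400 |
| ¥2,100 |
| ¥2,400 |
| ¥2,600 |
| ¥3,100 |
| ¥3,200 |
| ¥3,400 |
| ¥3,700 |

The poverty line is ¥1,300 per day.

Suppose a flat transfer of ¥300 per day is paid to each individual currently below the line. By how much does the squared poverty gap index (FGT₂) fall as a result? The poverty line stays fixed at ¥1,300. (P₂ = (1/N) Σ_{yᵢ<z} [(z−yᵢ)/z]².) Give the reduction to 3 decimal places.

Before: below the line — ¥400, ¥900, ¥1,100; squared poverty gap index (FGT₂) = 0.05433.
After the ¥300 transfer: below the line — ¥700, ¥1,200; squared poverty gap index (FGT₂) = 0.01990.
Reduction = 0.05433 − 0.01990 = 0.034.

0.034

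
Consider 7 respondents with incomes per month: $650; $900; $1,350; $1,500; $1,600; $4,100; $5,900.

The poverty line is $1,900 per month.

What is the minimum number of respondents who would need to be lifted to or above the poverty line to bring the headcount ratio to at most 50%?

Currently q = 5 of N = 7 are below the line (H = 0.714).
A headcount ratio of at most 50% allows at most ⌊0.50 × 7⌋ = 3 poor respondents.
So at least 5 − 3 = 2 must be lifted.

2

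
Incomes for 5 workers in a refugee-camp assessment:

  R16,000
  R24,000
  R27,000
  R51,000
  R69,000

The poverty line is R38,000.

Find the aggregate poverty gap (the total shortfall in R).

R47,000

Below the line: R16,000, R24,000, R27,000 (q = 3 of N = 5).
Individual gaps: 38000−16000 = 22000; 38000−24000 = 14000; 38000−27000 = 11000.
Aggregate gap = R47,000.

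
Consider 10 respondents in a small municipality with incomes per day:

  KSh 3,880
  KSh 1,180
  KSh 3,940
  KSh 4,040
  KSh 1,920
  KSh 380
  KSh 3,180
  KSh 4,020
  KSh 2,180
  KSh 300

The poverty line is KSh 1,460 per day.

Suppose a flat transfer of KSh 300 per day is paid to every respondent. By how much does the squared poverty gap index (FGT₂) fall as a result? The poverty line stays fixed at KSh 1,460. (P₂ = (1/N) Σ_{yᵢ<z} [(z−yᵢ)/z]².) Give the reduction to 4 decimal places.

0.0583

Before: below the line — KSh 300, KSh 380, KSh 1,180; squared poverty gap index (FGT₂) = 0.121524.
After the KSh 300 transfer: below the line — KSh 600, KSh 680; squared poverty gap index (FGT₂) = 0.063239.
Reduction = 0.121524 − 0.063239 = 0.0583.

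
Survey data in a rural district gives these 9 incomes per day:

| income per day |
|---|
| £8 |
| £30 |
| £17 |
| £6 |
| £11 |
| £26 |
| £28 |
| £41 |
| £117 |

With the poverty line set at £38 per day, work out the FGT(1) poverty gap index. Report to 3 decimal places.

0.409

Poor units: £6, £8, £11, £17, £26, £28, £30 (q = 7 of N = 9).
Relative gaps: (38−6)/38 = 0.8421; (38−8)/38 = 0.7895; (38−11)/38 = 0.7105; (38−17)/38 = 0.5526; (38−26)/38 = 0.3158; (38−28)/38 = 0.2632; (38−30)/38 = 0.2105.
Σ = 3.684211. Dividing by the full population N = 9 gives P₁ = 0.409.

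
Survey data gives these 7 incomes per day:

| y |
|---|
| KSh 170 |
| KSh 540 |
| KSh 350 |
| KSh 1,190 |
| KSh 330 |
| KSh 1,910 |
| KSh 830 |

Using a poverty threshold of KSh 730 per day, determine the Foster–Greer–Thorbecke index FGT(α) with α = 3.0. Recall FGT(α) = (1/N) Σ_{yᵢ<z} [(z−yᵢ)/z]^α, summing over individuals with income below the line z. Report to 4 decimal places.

Below the line: KSh 170, KSh 330, KSh 350, KSh 540 (q = 4 of N = 7).
Gap ratios (z−y)/z: (730−170)/730 = 0.7671; (730−330)/730 = 0.5479; (730−350)/730 = 0.5205; (730−540)/730 = 0.2603.
Raised to α = 3.0: 0.45144; 0.16452; 0.14105; 0.01763.
Sum = 0.774637; FGT(3.0) = 0.774637 / 7 = 0.1107.

0.1107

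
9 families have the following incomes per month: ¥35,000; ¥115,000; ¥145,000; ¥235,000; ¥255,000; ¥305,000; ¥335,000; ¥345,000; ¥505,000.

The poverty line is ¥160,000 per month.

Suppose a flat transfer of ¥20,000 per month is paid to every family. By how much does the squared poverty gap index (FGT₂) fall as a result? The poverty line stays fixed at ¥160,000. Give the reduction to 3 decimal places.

0.027

Before: below the line — ¥35,000, ¥115,000, ¥145,000; squared poverty gap index (FGT₂) = 0.07758.
After the ¥20,000 transfer: below the line — ¥55,000, ¥135,000; squared poverty gap index (FGT₂) = 0.05056.
Reduction = 0.07758 − 0.05056 = 0.027.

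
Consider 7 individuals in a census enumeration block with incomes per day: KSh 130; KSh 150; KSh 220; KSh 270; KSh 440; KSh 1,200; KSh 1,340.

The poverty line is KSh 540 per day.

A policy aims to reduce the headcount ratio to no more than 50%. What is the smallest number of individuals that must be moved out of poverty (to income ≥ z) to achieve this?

2

Currently q = 5 of N = 7 are below the line (H = 0.714).
A headcount ratio of at most 50% allows at most ⌊0.50 × 7⌋ = 3 poor individuals.
So at least 5 − 3 = 2 must be lifted.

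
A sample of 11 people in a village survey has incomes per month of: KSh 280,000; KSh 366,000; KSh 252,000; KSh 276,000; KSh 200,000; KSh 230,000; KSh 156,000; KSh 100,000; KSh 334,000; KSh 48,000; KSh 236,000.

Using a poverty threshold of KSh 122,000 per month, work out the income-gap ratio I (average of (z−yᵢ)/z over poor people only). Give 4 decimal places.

Below z: KSh 48,000, KSh 100,000 (q = 2 of N = 11).
Shortfall ratios (z−y)/z: 0.6066, 0.1803; sum = 0.786885.
The income-gap ratio divides by q (the poor only): 0.786885 / 2 = 0.3934.

0.3934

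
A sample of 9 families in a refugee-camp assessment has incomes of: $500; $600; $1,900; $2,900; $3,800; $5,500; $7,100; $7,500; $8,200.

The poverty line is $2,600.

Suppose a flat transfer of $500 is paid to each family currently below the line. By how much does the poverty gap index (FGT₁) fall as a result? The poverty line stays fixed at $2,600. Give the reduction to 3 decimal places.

Before: below the line — $500, $600, $1,900; poverty gap index (FGT₁) = 0.20513.
After the $500 transfer: below the line — $1,000, $1,100, $2,400; poverty gap index (FGT₁) = 0.14103.
Reduction = 0.20513 − 0.14103 = 0.064.

0.064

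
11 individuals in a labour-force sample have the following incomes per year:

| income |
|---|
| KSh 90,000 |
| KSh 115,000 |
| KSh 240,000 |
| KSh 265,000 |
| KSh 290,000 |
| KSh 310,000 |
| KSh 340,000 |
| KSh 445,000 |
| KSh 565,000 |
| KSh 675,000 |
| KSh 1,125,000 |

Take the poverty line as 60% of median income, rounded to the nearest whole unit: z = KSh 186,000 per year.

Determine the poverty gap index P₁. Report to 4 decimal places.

Below z: KSh 90,000, KSh 115,000 (q = 2 of N = 11).
Gap ratios (z−y)/z: (186000−90000)/186000 = 0.5161; (186000−115000)/186000 = 0.3817.
Sum of shortfalls = 0.897849; P₁ averages over all N: 0.897849 / 11 = 0.0816.

0.0816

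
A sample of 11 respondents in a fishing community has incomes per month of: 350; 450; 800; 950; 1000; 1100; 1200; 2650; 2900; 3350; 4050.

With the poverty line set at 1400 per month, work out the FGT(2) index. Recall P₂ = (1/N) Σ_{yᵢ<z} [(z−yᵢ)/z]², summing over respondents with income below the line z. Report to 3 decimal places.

Incomes under z: 350, 450, 800, 950, 1000, 1100, 1200 (q = 7 of N = 11).
Relative gaps: (1400−350)/1400 = 0.7500; (1400−450)/1400 = 0.6786; (1400−800)/1400 = 0.4286; (1400−950)/1400 = 0.3214; (1400−1000)/1400 = 0.2857; (1400−1100)/1400 = 0.2143; (1400−1200)/1400 = 0.1429.
Squared: 0.5625; 0.4605; 0.1837; 0.1033; 0.0816; 0.0459; 0.0204.
Sum = 1.457908; P₂ = 1.457908 / 11 = 0.133.

0.133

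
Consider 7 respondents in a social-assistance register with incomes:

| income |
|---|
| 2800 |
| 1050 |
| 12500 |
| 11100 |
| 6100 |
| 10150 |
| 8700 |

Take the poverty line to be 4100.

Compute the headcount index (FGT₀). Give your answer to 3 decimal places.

0.286

2 of the 7 respondents have income below 4100.
H = 2/7 = 0.286.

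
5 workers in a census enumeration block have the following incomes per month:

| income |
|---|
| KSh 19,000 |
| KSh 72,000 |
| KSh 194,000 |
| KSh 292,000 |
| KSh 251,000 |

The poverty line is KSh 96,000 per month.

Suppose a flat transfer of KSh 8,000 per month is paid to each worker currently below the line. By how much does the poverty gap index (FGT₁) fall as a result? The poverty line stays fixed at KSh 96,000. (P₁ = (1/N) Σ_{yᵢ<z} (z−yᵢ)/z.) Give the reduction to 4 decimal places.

Before: below the line — KSh 19,000, KSh 72,000; poverty gap index (FGT₁) = 0.210417.
After the KSh 8,000 transfer: below the line — KSh 27,000, KSh 80,000; poverty gap index (FGT₁) = 0.177083.
Reduction = 0.210417 − 0.177083 = 0.0333.

0.0333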